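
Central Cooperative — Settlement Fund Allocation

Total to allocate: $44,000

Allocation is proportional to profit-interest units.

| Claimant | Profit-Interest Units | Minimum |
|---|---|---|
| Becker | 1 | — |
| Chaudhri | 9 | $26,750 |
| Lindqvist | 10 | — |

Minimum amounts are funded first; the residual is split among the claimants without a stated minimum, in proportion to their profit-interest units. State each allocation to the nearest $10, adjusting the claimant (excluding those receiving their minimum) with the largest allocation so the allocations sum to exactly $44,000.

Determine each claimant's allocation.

Guaranteed amounts: Chaudhri $26,750. Residual $17,250.
Residual split over remaining profit-interest units 11: Becker 1,568.18 → $1,570; Lindqvist 15,681.82 → $15,680.

Becker: $1,570 | Chaudhri: $26,750 | Lindqvist: $15,680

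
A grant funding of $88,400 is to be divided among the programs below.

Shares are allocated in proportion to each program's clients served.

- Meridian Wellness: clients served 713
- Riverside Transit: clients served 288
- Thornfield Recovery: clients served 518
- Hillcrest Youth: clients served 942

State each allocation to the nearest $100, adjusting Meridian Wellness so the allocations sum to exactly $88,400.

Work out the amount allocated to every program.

Clients served total: 2,461.
Proportional shares: Meridian Wellness 713/2,461 × $88,400 = 25,611.21; Riverside Transit 288/2,461 × $88,400 = 10,345.06; Thornfield Recovery 518/2,461 × $88,400 = 18,606.75; Hillcrest Youth 942/2,461 × $88,400 = 33,836.98.
Rounded to nearest $100: Meridian Wellness $25,600; Riverside Transit $10,300; Thornfield Recovery $18,600; Hillcrest Youth $33,800. Sum = $88,300.
Difference $88,400 − $88,300 = +$100 applied to Meridian Wellness: Meridian Wellness becomes $25,700.

Meridian Wellness: $25,700 · Riverside Transit: $10,300 · Thornfield Recovery: $18,600 · Hillcrest Youth: $33,800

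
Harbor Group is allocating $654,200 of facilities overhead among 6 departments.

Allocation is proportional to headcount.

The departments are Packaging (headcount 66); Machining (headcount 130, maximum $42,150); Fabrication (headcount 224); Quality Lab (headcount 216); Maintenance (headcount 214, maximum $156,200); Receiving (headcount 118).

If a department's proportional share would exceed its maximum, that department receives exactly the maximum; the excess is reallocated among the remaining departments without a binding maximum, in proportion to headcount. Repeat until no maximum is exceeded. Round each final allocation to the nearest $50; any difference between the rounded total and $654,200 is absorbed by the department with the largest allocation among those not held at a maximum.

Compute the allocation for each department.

Packaging: $48,200 · Machining: $42,150 · Fabrication: $163,650 · Quality Lab: $157,800 · Maintenance: $156,200 · Receiving: $86,200

Sum of headcount: 968.
Unconstrained shares: Packaging 44,604.55; Machining 87,857.44; Fabrication 151,385.12; Quality Lab 145,978.51; Maintenance 144,626.86; Receiving 79,747.52.
Capped: Machining ($42,150); balance $612,050 reallocated over remaining headcount 838.
Capped: Maintenance ($156,200); balance $455,850 reallocated over remaining headcount 624.
Shares after redistribution: Packaging 48,214.90 → $48,200; Fabrication 163,638.46 → $163,650; Quality Lab 157,794.23 → $157,800; Receiving 86,202.40 → $86,200.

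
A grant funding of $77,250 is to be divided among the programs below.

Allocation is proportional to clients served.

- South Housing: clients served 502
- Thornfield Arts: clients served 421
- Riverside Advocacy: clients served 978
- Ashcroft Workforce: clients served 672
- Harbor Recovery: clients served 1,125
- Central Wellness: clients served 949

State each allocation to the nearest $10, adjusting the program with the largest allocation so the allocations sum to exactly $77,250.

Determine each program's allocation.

South Housing: $8,350 | Thornfield Arts: $7,000 | Riverside Advocacy: $16,260 | Ashcroft Workforce: $11,170 | Harbor Recovery: $18,690 | Central Wellness: $15,780

Total clients served = 4,647.
Proportional shares: South Housing 502/4,647 × $77,250 = 8,345.06; Thornfield Arts 421/4,647 × $77,250 = 6,998.55; Riverside Advocacy 978/4,647 × $77,250 = 16,257.91; Ashcroft Workforce 672/4,647 × $77,250 = 11,171.08; Harbor Recovery 1,125/4,647 × $77,250 = 18,701.58; Central Wellness 949/4,647 × $77,250 = 15,775.82.
Rounded to nearest $10: South Housing $8,350; Thornfield Arts $7,000; Riverside Advocacy $16,260; Ashcroft Workforce $11,170; Harbor Recovery $18,700; Central Wellness $15,780. Sum = $77,260.
Difference $77,250 − $77,260 = −$10 applied to largest allocation (Harbor Recovery): Harbor Recovery becomes $18,690.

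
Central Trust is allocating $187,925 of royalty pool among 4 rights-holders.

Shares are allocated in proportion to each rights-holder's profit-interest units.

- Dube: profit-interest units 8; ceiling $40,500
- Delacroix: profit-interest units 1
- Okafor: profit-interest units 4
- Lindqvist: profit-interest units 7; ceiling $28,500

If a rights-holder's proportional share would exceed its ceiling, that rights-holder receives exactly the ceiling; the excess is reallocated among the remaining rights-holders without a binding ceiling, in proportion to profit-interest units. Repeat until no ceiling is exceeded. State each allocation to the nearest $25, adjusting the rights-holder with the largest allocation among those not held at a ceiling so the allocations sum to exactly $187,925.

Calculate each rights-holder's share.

Combined profit-interest units = 20.
Proportional shares (ignoring caps): Dube 75,170.00; Delacroix 9,396.25; Okafor 37,585.00; Lindqvist 65,773.75.
Held at cap: Dube ($40,500), Lindqvist ($28,500); balance $118,925 reallocated over remaining profit-interest units 5.
Remaining shares: Delacroix 23,785.00 → $23,775; Okafor 95,140.00 → $95,150.

Dube: $40,500; Delacroix: $23,775; Okafor: $95,150; Lindqvist: $28,500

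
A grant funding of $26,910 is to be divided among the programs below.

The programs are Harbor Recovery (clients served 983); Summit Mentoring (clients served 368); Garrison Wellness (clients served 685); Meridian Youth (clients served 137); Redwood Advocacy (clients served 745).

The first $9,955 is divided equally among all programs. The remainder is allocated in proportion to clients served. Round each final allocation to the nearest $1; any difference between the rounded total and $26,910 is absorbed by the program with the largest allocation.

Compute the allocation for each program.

Harbor Recovery: $7,703 · Summit Mentoring: $4,129 · Garrison Wellness: $5,971 · Meridian Youth: $2,787 · Redwood Advocacy: $6,320

Equal tier: $9,955 ÷ 5 = $1,991 apiece.
Remainder $16,955 by clients served (total 2,918): Harbor Recovery 5,711.71 → $5,712; Summit Mentoring 2,138.26 → $2,138; Garrison Wellness 3,980.18 → $3,980; Meridian Youth 796.04 → $796; Redwood Advocacy 4,328.81 → $4,329.
Totals: Harbor Recovery $1,991 + $5,712 = $7,703; Summit Mentoring $1,991 + $2,138 = $4,129; Garrison Wellness $1,991 + $3,980 = $5,971; Meridian Youth $1,991 + $796 = $2,787; Redwood Advocacy $1,991 + $4,329 = $6,320.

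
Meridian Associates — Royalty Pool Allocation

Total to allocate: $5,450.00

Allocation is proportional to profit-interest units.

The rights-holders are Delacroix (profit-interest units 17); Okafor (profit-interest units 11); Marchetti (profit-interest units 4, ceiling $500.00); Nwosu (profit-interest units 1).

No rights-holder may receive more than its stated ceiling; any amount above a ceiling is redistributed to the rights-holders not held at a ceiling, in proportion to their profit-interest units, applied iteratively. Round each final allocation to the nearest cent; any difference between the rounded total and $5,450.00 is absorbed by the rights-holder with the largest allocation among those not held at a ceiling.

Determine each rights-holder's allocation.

Profit-interest units total: 33.
Pro-rata shares before constraints: Delacroix 2,807.5758; Okafor 1,816.6667; Marchetti 660.6061; Nwosu 165.1515.
Held at cap: Marchetti ($500.00); residual $4,950.00 reallocated over remaining profit-interest units 29.
Remaining shares: Delacroix 2,901.7241 → $2,901.72; Okafor 1,877.5862 → $1,877.59; Nwosu 170.6897 → $170.69.

Delacroix: $2,901.72; Okafor: $1,877.59; Marchetti: $500.00; Nwosu: $170.69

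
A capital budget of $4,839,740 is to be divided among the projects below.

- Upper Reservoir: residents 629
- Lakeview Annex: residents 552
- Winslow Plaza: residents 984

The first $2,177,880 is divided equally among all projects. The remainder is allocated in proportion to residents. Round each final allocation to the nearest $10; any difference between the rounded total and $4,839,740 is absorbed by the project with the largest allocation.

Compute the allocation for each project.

Upper Reservoir: $1,499,310; Lakeview Annex: $1,404,640; Winslow Plaza: $1,935,790

Equal tier: $2,177,880 ÷ 3 = $725,960 apiece.
Remainder $2,661,860 by residents (total 2,165): Upper Reservoir 773,353.32 → $773,350; Lakeview Annex 678,682.09 → $678,680; Winslow Plaza 1,209,824.59 → $1,209,820.
Rounding difference +$10 on remainder applied to Winslow Plaza.
Totals: Upper Reservoir $725,960 + $773,350 = $1,499,310; Lakeview Annex $725,960 + $678,680 = $1,404,640; Winslow Plaza $725,960 + $1,209,830 = $1,935,790.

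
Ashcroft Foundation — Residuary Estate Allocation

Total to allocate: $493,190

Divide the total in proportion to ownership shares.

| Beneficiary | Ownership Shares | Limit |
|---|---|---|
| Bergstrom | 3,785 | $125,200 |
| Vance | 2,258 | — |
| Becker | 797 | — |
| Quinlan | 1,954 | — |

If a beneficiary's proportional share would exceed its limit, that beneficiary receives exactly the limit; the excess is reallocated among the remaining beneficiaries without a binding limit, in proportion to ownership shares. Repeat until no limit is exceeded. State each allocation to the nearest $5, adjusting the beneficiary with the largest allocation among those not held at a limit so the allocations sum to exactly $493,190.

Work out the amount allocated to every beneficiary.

Bergstrom: $125,200; Vance: $165,890; Becker: $58,550; Quinlan: $143,550

Sum of ownership shares: 8,794.
Proportional shares (ignoring caps): Bergstrom 212,272.48; Vance 126,634.41; Becker 44,697.80; Quinlan 109,585.31.
Cap binds for Bergstrom ($125,200); residual $367,990 reallocated over remaining ownership shares 5,009.
Shares after redistribution: Vance 165,885.69 → $165,885; Becker 58,552.21 → $58,550; Quinlan 143,552.10 → $143,550.
Rounding difference +$5 applied to Vance → $165,890.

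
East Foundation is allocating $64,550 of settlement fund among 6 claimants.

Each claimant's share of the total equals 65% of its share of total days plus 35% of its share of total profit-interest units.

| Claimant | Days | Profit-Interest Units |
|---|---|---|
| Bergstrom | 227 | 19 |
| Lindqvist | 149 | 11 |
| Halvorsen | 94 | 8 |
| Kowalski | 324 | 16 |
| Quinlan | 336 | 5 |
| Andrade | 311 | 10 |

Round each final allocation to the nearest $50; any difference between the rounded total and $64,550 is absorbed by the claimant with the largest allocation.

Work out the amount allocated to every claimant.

Totals — days 1,441, profit-interest units 69.
Blended shares (65% days + 35% profit-interest units): Bergstrom 0.1988; Lindqvist 0.1230; Halvorsen 0.0830; Kowalski 0.2273; Quinlan 0.1769; Andrade 0.1910.
Unrounded shares: Bergstrom 12,830.67; Lindqvist 7,940.13; Halvorsen 5,356.41; Kowalski 14,672.73; Quinlan 11,420.43; Andrade 12,329.64.
At nearest $50: Bergstrom $12,850; Lindqvist $7,950; Halvorsen $5,350; Kowalski $14,650; Quinlan $11,400; Andrade $12,350. Sum = $64,550.
Rounded total matches; no reconciliation needed.

Bergstrom: $12,850 | Lindqvist: $7,950 | Halvorsen: $5,350 | Kowalski: $14,650 | Quinlan: $11,400 | Andrade: $12,350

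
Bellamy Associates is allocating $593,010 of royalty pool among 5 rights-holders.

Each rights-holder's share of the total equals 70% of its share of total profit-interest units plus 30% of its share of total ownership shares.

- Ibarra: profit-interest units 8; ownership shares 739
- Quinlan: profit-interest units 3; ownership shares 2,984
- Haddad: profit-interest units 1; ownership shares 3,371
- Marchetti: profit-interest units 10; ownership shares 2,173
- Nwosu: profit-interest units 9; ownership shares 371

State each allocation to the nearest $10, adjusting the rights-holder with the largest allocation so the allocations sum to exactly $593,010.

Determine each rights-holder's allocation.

Totals — profit-interest units 31, ownership shares 9,638.
Blended shares (70% profit-interest units + 30% ownership shares): Ibarra 0.2036; Quinlan 0.1606; Haddad 0.1275; Marchetti 0.2934; Nwosu 0.2148.
Raw shares: Ibarra 120,765.22; Quinlan 95,251.80; Haddad 75,614.14; Marchetti 174,015.80; Nwosu 127,363.04.
At nearest $10: Ibarra $120,770; Quinlan $95,250; Haddad $75,610; Marchetti $174,020; Nwosu $127,360. Sum = $593,010.
Rounded total matches; no reconciliation needed.

Ibarra: $120,770 · Quinlan: $95,250 · Haddad: $75,610 · Marchetti: $174,020 · Nwosu: $127,360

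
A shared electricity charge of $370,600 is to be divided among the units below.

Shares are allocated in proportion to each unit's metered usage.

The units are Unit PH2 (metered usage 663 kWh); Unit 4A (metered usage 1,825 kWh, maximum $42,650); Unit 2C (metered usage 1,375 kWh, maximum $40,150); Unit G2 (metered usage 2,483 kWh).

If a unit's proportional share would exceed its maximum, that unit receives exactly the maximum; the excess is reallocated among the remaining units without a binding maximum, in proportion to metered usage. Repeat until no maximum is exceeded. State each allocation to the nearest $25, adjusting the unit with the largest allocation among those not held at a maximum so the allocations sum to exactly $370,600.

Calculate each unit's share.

Unit PH2: $60,650; Unit 4A: $42,650; Unit 2C: $40,150; Unit G2: $227,150

Combined metered usage = 6,346.
Pro-rata shares before constraints: Unit PH2 38,718.53; Unit 4A 106,578.16; Unit 2C 80,298.61; Unit G2 145,004.70.
Held at cap: Unit 4A ($42,650), Unit 2C ($40,150); remaining pool $287,800 reallocated over remaining metered usage 3,146.
Remaining shares: Unit PH2 60,652.07 → $60,650; Unit G2 227,147.93 → $227,150.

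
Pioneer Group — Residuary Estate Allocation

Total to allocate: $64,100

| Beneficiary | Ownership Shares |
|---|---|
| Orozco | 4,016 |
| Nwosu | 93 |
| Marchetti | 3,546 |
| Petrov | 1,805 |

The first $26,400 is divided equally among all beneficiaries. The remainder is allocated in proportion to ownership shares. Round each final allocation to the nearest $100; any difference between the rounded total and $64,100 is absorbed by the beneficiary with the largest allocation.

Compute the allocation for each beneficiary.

Orozco: $22,600 · Nwosu: $7,000 · Marchetti: $20,700 · Petrov: $13,800

$26,400 shared equally gives $6,600 per beneficiary.
Remainder $37,700 by ownership shares (total 9,460): Orozco 16,004.57 → $16,000; Nwosu 370.62 → $400; Marchetti 14,131.52 → $14,100; Petrov 7,193.29 → $7,200.
Totals: Orozco $6,600 + $16,000 = $22,600; Nwosu $6,600 + $400 = $7,000; Marchetti $6,600 + $14,100 = $20,700; Petrov $6,600 + $7,200 = $13,800.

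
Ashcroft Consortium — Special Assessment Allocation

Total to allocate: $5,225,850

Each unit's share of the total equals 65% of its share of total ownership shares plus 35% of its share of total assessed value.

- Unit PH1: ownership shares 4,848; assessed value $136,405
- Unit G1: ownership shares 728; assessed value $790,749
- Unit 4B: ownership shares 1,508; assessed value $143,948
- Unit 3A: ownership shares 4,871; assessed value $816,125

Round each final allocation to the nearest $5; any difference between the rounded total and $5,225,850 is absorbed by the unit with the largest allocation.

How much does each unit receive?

Totals — ownership shares 11,955, assessed value 1,887,227.
Composite weights (65% ownership shares + 35% assessed value): Unit PH1 0.2889; Unit G1 0.1862; Unit 4B 0.1087; Unit 3A 0.4162.
Proportional shares: Unit PH1 1,509,673.64; Unit G1 973,220.13; Unit 4B 567,981.98; Unit 3A 2,174,974.25.
At nearest $5: Unit PH1 $1,509,675; Unit G1 $973,220; Unit 4B $567,980; Unit 3A $2,174,975. Sum = $5,225,850.
Sum already equals the total — no adjustment.

Unit PH1: $1,509,675 · Unit G1: $973,220 · Unit 4B: $567,980 · Unit 3A: $2,174,975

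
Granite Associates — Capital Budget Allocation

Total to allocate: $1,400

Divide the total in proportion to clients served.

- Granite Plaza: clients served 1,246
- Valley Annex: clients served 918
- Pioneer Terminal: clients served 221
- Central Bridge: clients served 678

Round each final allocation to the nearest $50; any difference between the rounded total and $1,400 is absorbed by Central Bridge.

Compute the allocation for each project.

Sum of clients served: 3,063.
Pro-rata amounts: Granite Plaza 1,246/3,063 × $1,400 = 569.51; Valley Annex 918/3,063 × $1,400 = 419.59; Pioneer Terminal 221/3,063 × $1,400 = 101.01; Central Bridge 678/3,063 × $1,400 = 309.89.
Rounded to nearest $50: Granite Plaza $550; Valley Annex $400; Pioneer Terminal $100; Central Bridge $300. Sum = $1,350.
Difference $1,400 − $1,350 = +$50 applied to Central Bridge: Central Bridge becomes $350.

Granite Plaza: $550; Valley Annex: $400; Pioneer Terminal: $100; Central Bridge: $350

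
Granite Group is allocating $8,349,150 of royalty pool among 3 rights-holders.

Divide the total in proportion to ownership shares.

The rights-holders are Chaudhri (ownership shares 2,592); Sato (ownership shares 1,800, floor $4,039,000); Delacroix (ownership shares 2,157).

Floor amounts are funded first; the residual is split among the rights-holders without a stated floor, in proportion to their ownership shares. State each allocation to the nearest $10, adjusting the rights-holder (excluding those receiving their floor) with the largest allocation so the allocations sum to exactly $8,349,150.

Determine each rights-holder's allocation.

Fund the minimums — Sato $4,039,000. Remaining pool $4,310,150.
Remaining pool split over remaining ownership shares 4,749: Chaudhri 2,352,476.06 → $2,352,480; Delacroix 1,957,673.94 → $1,957,670.

Chaudhri: $2,352,480; Sato: $4,039,000; Delacroix: $1,957,670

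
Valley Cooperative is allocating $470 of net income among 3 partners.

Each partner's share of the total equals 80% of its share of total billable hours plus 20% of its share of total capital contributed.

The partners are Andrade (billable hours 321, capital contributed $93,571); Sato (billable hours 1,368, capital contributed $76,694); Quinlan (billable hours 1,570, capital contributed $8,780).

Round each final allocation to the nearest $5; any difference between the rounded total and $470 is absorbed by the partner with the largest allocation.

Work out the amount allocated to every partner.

Billable hours total 3,259; capital contributed total 179,045.
Combined weights (80% billable hours + 20% capital contributed): Andrade 0.1833; Sato 0.4215; Quinlan 0.3952.
Raw shares: Andrade 86.16; Sato 198.09; Quinlan 185.74.
Rounded to nearest $5: Andrade $85; Sato $200; Quinlan $185. Sum = $470.
Sum already equals the total — no adjustment.

Andrade: $85 · Sato: $200 · Quinlan: $185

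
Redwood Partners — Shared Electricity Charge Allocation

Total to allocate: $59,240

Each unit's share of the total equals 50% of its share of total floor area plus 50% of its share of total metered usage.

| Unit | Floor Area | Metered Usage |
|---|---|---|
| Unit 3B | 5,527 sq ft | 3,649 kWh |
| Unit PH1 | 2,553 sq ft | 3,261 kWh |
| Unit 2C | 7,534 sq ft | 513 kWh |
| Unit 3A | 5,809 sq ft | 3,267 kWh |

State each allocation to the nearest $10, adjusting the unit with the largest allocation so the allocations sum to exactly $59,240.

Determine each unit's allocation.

Totals — floor area 21,423, metered usage 10,690.
Blended shares (50% floor area + 50% metered usage): Unit 3B 0.2997; Unit PH1 0.2121; Unit 2C 0.1998; Unit 3A 0.2884.
Unrounded shares: Unit 3B 17,752.47; Unit PH1 12,565.47; Unit 2C 11,838.13; Unit 3A 17,083.92.
At nearest $10: Unit 3B $17,750; Unit PH1 $12,570; Unit 2C $11,840; Unit 3A $17,080. Sum = $59,240.
No rounding difference to absorb.

Unit 3B: $17,750 · Unit PH1: $12,570 · Unit 2C: $11,840 · Unit 3A: $17,080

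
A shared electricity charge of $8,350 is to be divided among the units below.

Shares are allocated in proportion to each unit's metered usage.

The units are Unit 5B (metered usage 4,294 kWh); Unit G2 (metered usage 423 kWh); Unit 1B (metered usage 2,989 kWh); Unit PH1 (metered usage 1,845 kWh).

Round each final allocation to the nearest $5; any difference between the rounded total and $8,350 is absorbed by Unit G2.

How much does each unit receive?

Unit 5B: $3,755 | Unit G2: $365 | Unit 1B: $2,615 | Unit PH1: $1,615

Combined metered usage = 9,551.
Pro-rata amounts: Unit 5B 4,294/9,551 × $8,350 = 3,754.05; Unit G2 423/9,551 × $8,350 = 369.81; Unit 1B 2,989/9,551 × $8,350 = 2,613.15; Unit PH1 1,845/9,551 × $8,350 = 1,613.00.
Rounded to nearest $5: Unit 5B $3,755; Unit G2 $370; Unit 1B $2,615; Unit PH1 $1,615. Sum = $8,355.
Difference $8,350 − $8,355 = −$5 applied to Unit G2: Unit G2 becomes $365.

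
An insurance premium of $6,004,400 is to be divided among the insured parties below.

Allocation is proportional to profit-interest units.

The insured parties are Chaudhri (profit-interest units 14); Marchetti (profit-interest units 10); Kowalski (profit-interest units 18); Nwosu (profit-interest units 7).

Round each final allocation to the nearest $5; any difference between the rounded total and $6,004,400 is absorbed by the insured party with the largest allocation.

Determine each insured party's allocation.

Sum of profit-interest units: 49.
Unrounded shares: Chaudhri 14/49 × $6,004,400 = 1,715,542.86; Marchetti 10/49 × $6,004,400 = 1,225,387.76; Kowalski 18/49 × $6,004,400 = 2,205,697.96; Nwosu 7/49 × $6,004,400 = 857,771.43.
At nearest $5: Chaudhri $1,715,545; Marchetti $1,225,390; Kowalski $2,205,700; Nwosu $857,770. Sum = $6,004,405.
Difference $6,004,400 − $6,004,405 = −$5 applied to largest allocation (Kowalski): Kowalski becomes $2,205,695.

Chaudhri: $1,715,545; Marchetti: $1,225,390; Kowalski: $2,205,695; Nwosu: $857,770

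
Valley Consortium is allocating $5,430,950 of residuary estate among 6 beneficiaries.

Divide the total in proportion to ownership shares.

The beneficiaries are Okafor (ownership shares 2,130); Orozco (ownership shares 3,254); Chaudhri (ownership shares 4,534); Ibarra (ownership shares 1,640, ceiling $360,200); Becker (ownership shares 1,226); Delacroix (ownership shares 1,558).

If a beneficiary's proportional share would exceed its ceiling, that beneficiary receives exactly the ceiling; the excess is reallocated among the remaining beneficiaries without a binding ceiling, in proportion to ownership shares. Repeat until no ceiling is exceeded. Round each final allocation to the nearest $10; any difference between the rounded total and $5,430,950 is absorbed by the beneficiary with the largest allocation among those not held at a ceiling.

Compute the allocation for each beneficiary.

Okafor: $850,310; Orozco: $1,299,030; Chaudhri: $1,810,010; Ibarra: $360,200; Becker: $489,430; Delacroix: $621,970

Sum of ownership shares: 14,342.
Pro-rata shares before constraints: Okafor 806,576.73; Orozco 1,232,206.90; Chaudhri 1,716,910.28; Ibarra 621,026.22; Becker 464,254.96; Delacroix 589,974.91.
Held at cap: Ibarra ($360,200); residual $5,070,750 reallocated over remaining ownership shares 12,702.
Shares after redistribution: Okafor 850,314.71 → $850,310; Orozco 1,299,025.39 → $1,299,030; Chaudhri 1,810,012.64 → $1,810,010; Becker 489,429.97 → $489,430; Delacroix 621,967.29 → $621,970.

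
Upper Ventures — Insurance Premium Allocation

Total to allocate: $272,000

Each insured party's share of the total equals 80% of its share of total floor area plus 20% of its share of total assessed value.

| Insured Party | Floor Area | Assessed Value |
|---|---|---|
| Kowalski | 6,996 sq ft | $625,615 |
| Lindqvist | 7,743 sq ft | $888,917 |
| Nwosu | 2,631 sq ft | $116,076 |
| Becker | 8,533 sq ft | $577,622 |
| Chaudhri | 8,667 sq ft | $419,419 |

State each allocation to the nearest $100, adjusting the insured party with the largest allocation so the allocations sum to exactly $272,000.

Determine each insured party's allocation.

Floor area total 34,570; assessed value total 2,627,649.
Composite weights (80% floor area + 20% assessed value): Kowalski 0.2095; Lindqvist 0.2468; Nwosu 0.0697; Becker 0.2414; Chaudhri 0.2325.
Unrounded shares: Kowalski 56,988.20; Lindqvist 67,141.29; Nwosu 18,963.88; Becker 65,669.22; Chaudhri 63,237.41.
At nearest $100: Kowalski $57,000; Lindqvist $67,100; Nwosu $19,000; Becker $65,700; Chaudhri $63,200. Sum = $272,000.
Sum already equals the total — no adjustment.

Kowalski: $57,000 · Lindqvist: $67,100 · Nwosu: $19,000 · Becker: $65,700 · Chaudhri: $63,200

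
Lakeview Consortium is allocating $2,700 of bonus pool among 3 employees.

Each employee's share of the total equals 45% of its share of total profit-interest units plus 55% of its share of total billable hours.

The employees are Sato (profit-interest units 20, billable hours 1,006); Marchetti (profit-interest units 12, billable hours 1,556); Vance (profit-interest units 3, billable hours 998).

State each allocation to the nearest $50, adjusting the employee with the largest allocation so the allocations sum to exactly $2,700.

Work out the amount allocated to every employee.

Totals — profit-interest units 35, billable hours 3,560.
Composite weights (45% profit-interest units + 55% billable hours): Sato 0.4126; Marchetti 0.3947; Vance 0.1928.
Unrounded shares: Sato 1,113.92; Marchetti 1,065.63; Vance 520.44.
Rounded to nearest $50: Sato $1,100; Marchetti $1,050; Vance $500. Sum = $2,650.
Difference $2,700 − $2,650 = +$50 applied to largest allocation (Sato): Sato becomes $1,150.

Sato: $1,150 | Marchetti: $1,050 | Vance: $500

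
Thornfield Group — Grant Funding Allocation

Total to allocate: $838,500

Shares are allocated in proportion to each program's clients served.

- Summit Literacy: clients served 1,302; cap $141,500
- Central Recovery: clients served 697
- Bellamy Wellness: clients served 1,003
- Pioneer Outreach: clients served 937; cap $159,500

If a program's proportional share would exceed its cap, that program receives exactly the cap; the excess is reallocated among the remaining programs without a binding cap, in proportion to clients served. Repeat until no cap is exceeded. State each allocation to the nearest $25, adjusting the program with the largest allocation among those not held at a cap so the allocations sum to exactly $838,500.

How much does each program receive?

Sum of clients served: 3,939.
Proportional shares (ignoring caps): Summit Literacy 277,158.42; Central Recovery 148,371.29; Bellamy Wellness 213,509.90; Pioneer Outreach 199,460.40.
Capped: Summit Literacy ($141,500), Pioneer Outreach ($159,500); remaining pool $537,500 reallocated over remaining clients served 1,700.
Redistributed shares: Central Recovery 220,375.00 → $220,375; Bellamy Wellness 317,125.00 → $317,125.

Summit Literacy: $141,500 · Central Recovery: $220,375 · Bellamy Wellness: $317,125 · Pioneer Outreach: $159,500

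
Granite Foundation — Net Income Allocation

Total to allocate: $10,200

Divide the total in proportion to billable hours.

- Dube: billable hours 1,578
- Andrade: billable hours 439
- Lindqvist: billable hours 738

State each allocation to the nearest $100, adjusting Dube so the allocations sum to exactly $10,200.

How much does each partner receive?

Combined billable hours = 2,755.
Unrounded shares: Dube 1,578/2,755 × $10,200 = 5,842.32; Andrade 439/2,755 × $10,200 = 1,625.34; Lindqvist 738/2,755 × $10,200 = 2,732.34.
At nearest $100: Dube $5,800; Andrade $1,600; Lindqvist $2,700. Sum = $10,100.
Difference $10,200 − $10,100 = +$100 applied to Dube: Dube becomes $5,900.

Dube: $5,900; Andrade: $1,600; Lindqvist: $2,700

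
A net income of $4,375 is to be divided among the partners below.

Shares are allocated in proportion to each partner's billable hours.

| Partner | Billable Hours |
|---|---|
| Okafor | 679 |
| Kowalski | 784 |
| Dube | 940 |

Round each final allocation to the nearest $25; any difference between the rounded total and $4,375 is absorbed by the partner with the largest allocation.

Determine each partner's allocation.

Okafor: $1,225 · Kowalski: $1,425 · Dube: $1,725

Total billable hours = 2,403.
Pro-rata amounts: Okafor 679/2,403 × $4,375 = 1,236.22; Kowalski 784/2,403 × $4,375 = 1,427.38; Dube 940/2,403 × $4,375 = 1,711.40.
After rounding ($25): Okafor $1,225; Kowalski $1,425; Dube $1,700. Sum = $4,350.
Difference $4,375 − $4,350 = +$25 applied to largest allocation (Dube): Dube becomes $1,725.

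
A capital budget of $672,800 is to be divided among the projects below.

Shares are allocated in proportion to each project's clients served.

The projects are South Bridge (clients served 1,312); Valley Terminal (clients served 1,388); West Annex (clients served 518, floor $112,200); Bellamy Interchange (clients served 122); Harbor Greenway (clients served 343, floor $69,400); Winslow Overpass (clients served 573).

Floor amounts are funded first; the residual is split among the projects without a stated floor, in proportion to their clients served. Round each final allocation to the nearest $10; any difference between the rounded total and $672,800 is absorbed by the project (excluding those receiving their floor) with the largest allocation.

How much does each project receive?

Minimums first: West Annex $112,200; Harbor Greenway $69,400. Remaining pool $491,200.
Remaining pool split over remaining clients served 3,395: South Bridge 189,824.57 → $189,820; Valley Terminal 200,820.50 → $200,820; Bellamy Interchange 17,651.37 → $17,650; Winslow Overpass 82,903.56 → $82,900.
Rounding difference +$10 applied to Valley Terminal → $200,830.

South Bridge: $189,820 | Valley Terminal: $200,830 | West Annex: $112,200 | Bellamy Interchange: $17,650 | Harbor Greenway: $69,400 | Winslow Overpass: $82,900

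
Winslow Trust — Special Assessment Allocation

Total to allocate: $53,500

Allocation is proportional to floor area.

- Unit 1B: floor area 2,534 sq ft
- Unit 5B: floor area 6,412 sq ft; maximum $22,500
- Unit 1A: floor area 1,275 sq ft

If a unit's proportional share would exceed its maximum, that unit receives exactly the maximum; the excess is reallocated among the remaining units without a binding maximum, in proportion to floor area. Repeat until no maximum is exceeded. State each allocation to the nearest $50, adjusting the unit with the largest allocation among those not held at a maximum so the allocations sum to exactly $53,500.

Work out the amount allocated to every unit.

Unit 1B: $20,600; Unit 5B: $22,500; Unit 1A: $10,400

Floor area total: 10,221.
Proportional shares (ignoring caps): Unit 1B 13,263.77; Unit 5B 33,562.47; Unit 1A 6,673.76.
Capped: Unit 5B ($22,500); remaining pool $31,000 reallocated over remaining floor area 3,809.
Shares after redistribution: Unit 1B 20,623.26 → $20,600; Unit 1A 10,376.74 → $10,400.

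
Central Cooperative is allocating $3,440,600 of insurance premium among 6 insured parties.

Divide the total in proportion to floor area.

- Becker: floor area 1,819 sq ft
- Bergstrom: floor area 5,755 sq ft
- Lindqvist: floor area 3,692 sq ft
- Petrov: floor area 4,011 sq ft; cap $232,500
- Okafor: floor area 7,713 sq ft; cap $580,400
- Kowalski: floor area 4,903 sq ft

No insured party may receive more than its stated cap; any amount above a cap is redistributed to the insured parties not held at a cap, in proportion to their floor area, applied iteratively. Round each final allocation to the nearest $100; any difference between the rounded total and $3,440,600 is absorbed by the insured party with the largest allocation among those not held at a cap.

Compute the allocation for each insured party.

Becker: $295,600 | Bergstrom: $935,300 | Lindqvist: $600,000 | Petrov: $232,500 | Okafor: $580,400 | Kowalski: $796,800

Floor area total: 27,893.
Unconstrained shares: Becker 224,373.55; Bergstrom 709,878.93; Lindqvist 455,407.99; Petrov 494,756.63; Okafor 951,398.12; Kowalski 604,784.78.
Held at cap: Petrov ($232,500), Okafor ($580,400); balance $2,627,700 reallocated over remaining floor area 16,169.
Remaining shares: Becker 295,614.22 → $295,600; Bergstrom 935,272.03 → $935,300; Lindqvist 600,004.23 → $600,000; Kowalski 796,809.52 → $796,800.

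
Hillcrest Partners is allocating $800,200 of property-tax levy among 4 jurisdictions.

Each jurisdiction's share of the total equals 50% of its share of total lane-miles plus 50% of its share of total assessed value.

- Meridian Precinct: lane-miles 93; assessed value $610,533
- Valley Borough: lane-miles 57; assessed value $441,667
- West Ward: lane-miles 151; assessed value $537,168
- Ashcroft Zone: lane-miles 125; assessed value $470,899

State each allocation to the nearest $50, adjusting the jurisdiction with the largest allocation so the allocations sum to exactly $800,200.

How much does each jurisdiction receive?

Lane-miles total 426; assessed value total 2,060,267.
Blended shares (50% lane-miles + 50% assessed value): Meridian Precinct 0.2573; Valley Borough 0.1741; West Ward 0.3076; Ashcroft Zone 0.2610.
Unrounded shares: Meridian Precinct 205,910.14; Valley Borough 139,305.41; West Ward 246,136.51; Ashcroft Zone 208,847.94.
After rounding ($50): Meridian Precinct $205,900; Valley Borough $139,300; West Ward $246,150; Ashcroft Zone $208,850. Sum = $800,200.
Rounded total matches; no reconciliation needed.

Meridian Precinct: $205,900; Valley Borough: $139,300; West Ward: $246,150; Ashcroft Zone: $208,850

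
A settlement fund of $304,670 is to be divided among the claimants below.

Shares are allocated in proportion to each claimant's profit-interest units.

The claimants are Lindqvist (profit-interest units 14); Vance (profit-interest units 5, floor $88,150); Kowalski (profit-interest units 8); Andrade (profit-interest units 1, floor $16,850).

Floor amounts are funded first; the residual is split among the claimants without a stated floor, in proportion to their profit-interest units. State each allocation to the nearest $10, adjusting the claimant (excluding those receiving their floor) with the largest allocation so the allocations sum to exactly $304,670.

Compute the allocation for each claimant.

Lindqvist: $127,060; Vance: $88,150; Kowalski: $72,610; Andrade: $16,850

Guaranteed amounts: Vance $88,150; Andrade $16,850. Remaining pool $199,670.
Remaining pool split over remaining profit-interest units 22: Lindqvist 127,062.73 → $127,060; Kowalski 72,607.27 → $72,610.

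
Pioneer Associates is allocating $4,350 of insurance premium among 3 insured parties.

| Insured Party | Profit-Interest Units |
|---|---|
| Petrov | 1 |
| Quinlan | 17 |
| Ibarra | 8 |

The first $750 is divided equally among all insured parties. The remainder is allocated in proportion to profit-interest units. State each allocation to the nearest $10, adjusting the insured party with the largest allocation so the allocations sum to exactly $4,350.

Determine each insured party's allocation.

Petrov: $390 | Quinlan: $2,600 | Ibarra: $1,360

Equal tier: $750 ÷ 3 = $250 apiece.
Remainder $3,600 by profit-interest units (total 26): Petrov 138.46 → $140; Quinlan 2,353.85 → $2,350; Ibarra 1,107.69 → $1,110.
Totals: Petrov $250 + $140 = $390; Quinlan $250 + $2,350 = $2,600; Ibarra $250 + $1,110 = $1,360.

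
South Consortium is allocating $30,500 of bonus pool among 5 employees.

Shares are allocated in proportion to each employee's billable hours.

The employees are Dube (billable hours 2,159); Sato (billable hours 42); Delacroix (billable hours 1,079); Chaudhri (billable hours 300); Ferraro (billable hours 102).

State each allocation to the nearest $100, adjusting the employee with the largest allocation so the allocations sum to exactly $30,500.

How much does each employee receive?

Combined billable hours = 3,682.
Pro-rata amounts: Dube 2,159/3,682 × $30,500 = 17,884.17; Sato 42/3,682 × $30,500 = 347.91; Delacroix 1,079/3,682 × $30,500 = 8,937.94; Chaudhri 300/3,682 × $30,500 = 2,485.06; Ferraro 102/3,682 × $30,500 = 844.92.
After rounding ($100): Dube $17,900; Sato $300; Delacroix $8,900; Chaudhri $2,500; Ferraro $800. Sum = $30,400.
Difference $30,500 − $30,400 = +$100 applied to largest allocation (Dube): Dube becomes $18,000.

Dube: $18,000; Sato: $300; Delacroix: $8,900; Chaudhri: $2,500; Ferraro: $800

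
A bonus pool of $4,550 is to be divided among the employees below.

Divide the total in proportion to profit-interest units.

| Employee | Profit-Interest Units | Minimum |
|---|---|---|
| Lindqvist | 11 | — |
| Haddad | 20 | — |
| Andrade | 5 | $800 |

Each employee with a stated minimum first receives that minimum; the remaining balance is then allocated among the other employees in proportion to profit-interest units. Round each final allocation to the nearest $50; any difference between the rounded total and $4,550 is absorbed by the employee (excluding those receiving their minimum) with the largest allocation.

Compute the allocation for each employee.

Lindqvist: $1,350 | Haddad: $2,400 | Andrade: $800

Minimums first: Andrade $800. Remaining pool $3,750.
Remaining pool split over remaining profit-interest units 31: Lindqvist 1,330.65 → $1,350; Haddad 2,419.35 → $2,400.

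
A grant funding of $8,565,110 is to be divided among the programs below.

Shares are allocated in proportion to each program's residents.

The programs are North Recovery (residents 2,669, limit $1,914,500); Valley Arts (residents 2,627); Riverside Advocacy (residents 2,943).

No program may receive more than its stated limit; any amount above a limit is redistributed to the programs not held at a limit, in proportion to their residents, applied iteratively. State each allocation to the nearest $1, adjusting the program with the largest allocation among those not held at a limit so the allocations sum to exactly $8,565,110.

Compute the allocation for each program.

Sum of residents: 8,239.
Proportional shares (ignoring caps): North Recovery 2,774,642.38; Valley Arts 2,730,979.97; Riverside Advocacy 3,059,487.65.
Held at cap: North Recovery ($1,914,500); residual $6,650,610 reallocated over remaining residents 5,570.
Shares after redistribution: Valley Arts 3,136,652.15 → $3,136,652; Riverside Advocacy 3,513,957.85 → $3,513,958.

North Recovery: $1,914,500; Valley Arts: $3,136,652; Riverside Advocacy: $3,513,958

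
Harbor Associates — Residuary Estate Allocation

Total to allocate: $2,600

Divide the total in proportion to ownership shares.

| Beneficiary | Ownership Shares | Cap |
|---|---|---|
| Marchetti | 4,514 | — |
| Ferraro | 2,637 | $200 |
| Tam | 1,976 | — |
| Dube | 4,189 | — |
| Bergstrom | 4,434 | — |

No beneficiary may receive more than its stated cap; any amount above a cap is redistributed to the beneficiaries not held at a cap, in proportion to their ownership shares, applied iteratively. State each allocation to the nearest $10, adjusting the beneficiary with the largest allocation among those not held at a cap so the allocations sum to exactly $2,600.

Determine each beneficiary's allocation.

Combined ownership shares = 17,750.
Pro-rata shares before constraints: Marchetti 661.21; Ferraro 386.26; Tam 289.44; Dube 613.60; Bergstrom 649.49.
Capped: Ferraro ($200); residual $2,400 reallocated over remaining ownership shares 15,113.
Shares after redistribution: Marchetti 716.84 → $720; Tam 313.80 → $310; Dube 665.23 → $670; Bergstrom 704.14 → $700.

Marchetti: $720 · Ferraro: $200 · Tam: $310 · Dube: $670 · Bergstrom: $700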